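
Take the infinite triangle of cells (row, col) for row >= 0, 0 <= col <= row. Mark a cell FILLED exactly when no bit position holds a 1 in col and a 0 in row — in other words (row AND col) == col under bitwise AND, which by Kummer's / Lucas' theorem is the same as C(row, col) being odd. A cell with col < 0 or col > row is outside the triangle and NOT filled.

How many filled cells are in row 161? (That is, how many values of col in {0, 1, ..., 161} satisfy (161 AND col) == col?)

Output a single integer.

Answer: 8

Derivation:
161 in binary = 10100001
popcount(161) = number of 1-bits in 10100001 = 3
A col c satisfies (161 AND c) == c iff every set bit of c is also set in 161; each of the 3 set bits of 161 can independently be on or off in c.
count = 2^3 = 8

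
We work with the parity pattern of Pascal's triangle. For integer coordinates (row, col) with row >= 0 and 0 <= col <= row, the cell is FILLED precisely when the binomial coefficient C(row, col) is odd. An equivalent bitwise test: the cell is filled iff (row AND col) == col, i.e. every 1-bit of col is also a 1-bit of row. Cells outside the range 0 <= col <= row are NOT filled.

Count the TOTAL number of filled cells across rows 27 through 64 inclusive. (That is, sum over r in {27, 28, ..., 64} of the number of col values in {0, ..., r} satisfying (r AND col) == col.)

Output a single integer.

Answer: 576

Derivation:
r27=11011 pc4: +16 =16
r28=11100 pc3: +8 =24
r29=11101 pc4: +16 =40
r30=11110 pc4: +16 =56
r31=11111 pc5: +32 =88
r32=100000 pc1: +2 =90
r33=100001 pc2: +4 =94
r34=100010 pc2: +4 =98
r35=100011 pc3: +8 =106
r36=100100 pc2: +4 =110
r37=100101 pc3: +8 =118
r38=100110 pc3: +8 =126
r39=100111 pc4: +16 =142
r40=101000 pc2: +4 =146
r41=101001 pc3: +8 =154
r42=101010 pc3: +8 =162
r43=101011 pc4: +16 =178
r44=101100 pc3: +8 =186
r45=101101 pc4: +16 =202
r46=101110 pc4: +16 =218
r47=101111 pc5: +32 =250
r48=110000 pc2: +4 =254
r49=110001 pc3: +8 =262
r50=110010 pc3: +8 =270
r51=110011 pc4: +16 =286
r52=110100 pc3: +8 =294
r53=110101 pc4: +16 =310
r54=110110 pc4: +16 =326
r55=110111 pc5: +32 =358
r56=111000 pc3: +8 =366
r57=111001 pc4: +16 =382
r58=111010 pc4: +16 =398
r59=111011 pc5: +32 =430
r60=111100 pc4: +16 =446
r61=111101 pc5: +32 =478
r62=111110 pc5: +32 =510
r63=111111 pc6: +64 =574
r64=1000000 pc1: +2 =576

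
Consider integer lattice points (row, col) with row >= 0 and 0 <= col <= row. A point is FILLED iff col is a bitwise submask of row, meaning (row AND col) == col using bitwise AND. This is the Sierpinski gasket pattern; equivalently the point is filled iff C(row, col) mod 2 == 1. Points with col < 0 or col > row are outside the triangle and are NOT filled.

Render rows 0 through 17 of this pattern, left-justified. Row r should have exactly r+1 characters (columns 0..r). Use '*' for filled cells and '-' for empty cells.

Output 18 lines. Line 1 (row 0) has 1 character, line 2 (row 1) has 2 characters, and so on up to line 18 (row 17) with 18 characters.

Answer: *
**
*-*
****
*---*
**--**
*-*-*-*
********
*-------*
**------**
*-*-----*-*
****----****
*---*---*---*
**--**--**--**
*-*-*-*-*-*-*-*
****************
*---------------*
**--------------**

Derivation:
r0=0: *
r1=1: **
r2=10: *-*
r3=11: ****
r4=100: *---*
r5=101: **--**
r6=110: *-*-*-*
r7=111: ********
r8=1000: *-------*
r9=1001: **------**
r10=1010: *-*-----*-*
r11=1011: ****----****
r12=1100: *---*---*---*
r13=1101: **--**--**--**
r14=1110: *-*-*-*-*-*-*-*
r15=1111: ****************
r16=10000: *---------------*
r17=10001: **--------------**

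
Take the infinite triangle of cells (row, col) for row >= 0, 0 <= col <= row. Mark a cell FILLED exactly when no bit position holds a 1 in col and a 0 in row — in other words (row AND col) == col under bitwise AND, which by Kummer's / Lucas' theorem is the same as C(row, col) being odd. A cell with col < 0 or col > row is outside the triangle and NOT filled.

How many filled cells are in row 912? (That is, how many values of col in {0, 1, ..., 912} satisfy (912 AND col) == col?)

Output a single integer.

Answer: 16

Derivation:
912 in binary = 1110010000
popcount(912) = number of 1-bits in 1110010000 = 4
A col c satisfies (912 AND c) == c iff every set bit of c is also set in 912; each of the 4 set bits of 912 can independently be on or off in c.
count = 2^4 = 16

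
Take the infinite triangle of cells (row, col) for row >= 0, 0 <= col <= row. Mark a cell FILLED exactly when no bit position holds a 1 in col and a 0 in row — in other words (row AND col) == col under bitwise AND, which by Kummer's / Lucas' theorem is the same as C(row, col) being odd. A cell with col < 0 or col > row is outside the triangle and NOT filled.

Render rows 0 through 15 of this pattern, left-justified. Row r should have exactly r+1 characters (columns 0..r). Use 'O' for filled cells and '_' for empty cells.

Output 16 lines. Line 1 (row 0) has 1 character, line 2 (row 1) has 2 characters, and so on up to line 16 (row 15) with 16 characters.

Answer: O
OO
O_O
OOOO
O___O
OO__OO
O_O_O_O
OOOOOOOO
O_______O
OO______OO
O_O_____O_O
OOOO____OOOO
O___O___O___O
OO__OO__OO__OO
O_O_O_O_O_O_O_O
OOOOOOOOOOOOOOOO

Derivation:
r0=0: O
r1=1: OO
r2=10: O_O
r3=11: OOOO
r4=100: O___O
r5=101: OO__OO
r6=110: O_O_O_O
r7=111: OOOOOOOO
r8=1000: O_______O
r9=1001: OO______OO
r10=1010: O_O_____O_O
r11=1011: OOOO____OOOO
r12=1100: O___O___O___O
r13=1101: OO__OO__OO__OO
r14=1110: O_O_O_O_O_O_O_O
r15=1111: OOOOOOOOOOOOOOOO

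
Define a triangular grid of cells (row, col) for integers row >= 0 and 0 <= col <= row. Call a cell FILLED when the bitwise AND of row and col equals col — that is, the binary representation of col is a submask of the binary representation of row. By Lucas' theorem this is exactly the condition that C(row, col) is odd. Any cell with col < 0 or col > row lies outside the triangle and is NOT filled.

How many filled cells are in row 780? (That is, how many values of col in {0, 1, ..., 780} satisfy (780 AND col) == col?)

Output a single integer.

780 in binary = 1100001100
popcount(780) = number of 1-bits in 1100001100 = 4
A col c satisfies (780 AND c) == c iff every set bit of c is also set in 780; each of the 4 set bits of 780 can independently be on or off in c.
count = 2^4 = 16

Answer: 16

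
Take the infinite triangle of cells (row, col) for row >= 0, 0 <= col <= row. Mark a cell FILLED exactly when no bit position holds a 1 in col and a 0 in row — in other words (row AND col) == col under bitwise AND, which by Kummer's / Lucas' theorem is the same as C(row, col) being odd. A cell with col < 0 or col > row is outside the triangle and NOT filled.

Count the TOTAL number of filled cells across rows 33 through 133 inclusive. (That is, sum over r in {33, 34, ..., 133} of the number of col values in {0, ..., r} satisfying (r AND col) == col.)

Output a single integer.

Answer: 1972

Derivation:
r33=100001 pc2: +4 =4
r34=100010 pc2: +4 =8
r35=100011 pc3: +8 =16
r36=100100 pc2: +4 =20
r37=100101 pc3: +8 =28
r38=100110 pc3: +8 =36
r39=100111 pc4: +16 =52
r40=101000 pc2: +4 =56
r41=101001 pc3: +8 =64
r42=101010 pc3: +8 =72
r43=101011 pc4: +16 =88
r44=101100 pc3: +8 =96
r45=101101 pc4: +16 =112
r46=101110 pc4: +16 =128
r47=101111 pc5: +32 =160
r48=110000 pc2: +4 =164
r49=110001 pc3: +8 =172
r50=110010 pc3: +8 =180
r51=110011 pc4: +16 =196
r52=110100 pc3: +8 =204
r53=110101 pc4: +16 =220
r54=110110 pc4: +16 =236
r55=110111 pc5: +32 =268
r56=111000 pc3: +8 =276
r57=111001 pc4: +16 =292
r58=111010 pc4: +16 =308
r59=111011 pc5: +32 =340
r60=111100 pc4: +16 =356
r61=111101 pc5: +32 =388
r62=111110 pc5: +32 =420
r63=111111 pc6: +64 =484
r64=1000000 pc1: +2 =486
r65=1000001 pc2: +4 =490
r66=1000010 pc2: +4 =494
r67=1000011 pc3: +8 =502
r68=1000100 pc2: +4 =506
r69=1000101 pc3: +8 =514
r70=1000110 pc3: +8 =522
r71=1000111 pc4: +16 =538
r72=1001000 pc2: +4 =542
r73=1001001 pc3: +8 =550
r74=1001010 pc3: +8 =558
r75=1001011 pc4: +16 =574
r76=1001100 pc3: +8 =582
r77=1001101 pc4: +16 =598
r78=1001110 pc4: +16 =614
r79=1001111 pc5: +32 =646
r80=1010000 pc2: +4 =650
r81=1010001 pc3: +8 =658
r82=1010010 pc3: +8 =666
r83=1010011 pc4: +16 =682
r84=1010100 pc3: +8 =690
r85=1010101 pc4: +16 =706
r86=1010110 pc4: +16 =722
r87=1010111 pc5: +32 =754
r88=1011000 pc3: +8 =762
r89=1011001 pc4: +16 =778
r90=1011010 pc4: +16 =794
r91=1011011 pc5: +32 =826
r92=1011100 pc4: +16 =842
r93=1011101 pc5: +32 =874
r94=1011110 pc5: +32 =906
r95=1011111 pc6: +64 =970
r96=1100000 pc2: +4 =974
r97=1100001 pc3: +8 =982
r98=1100010 pc3: +8 =990
r99=1100011 pc4: +16 =1006
r100=1100100 pc3: +8 =1014
r101=1100101 pc4: +16 =1030
r102=1100110 pc4: +16 =1046
r103=1100111 pc5: +32 =1078
r104=1101000 pc3: +8 =1086
r105=1101001 pc4: +16 =1102
r106=1101010 pc4: +16 =1118
r107=1101011 pc5: +32 =1150
r108=1101100 pc4: +16 =1166
r109=1101101 pc5: +32 =1198
r110=1101110 pc5: +32 =1230
r111=1101111 pc6: +64 =1294
r112=1110000 pc3: +8 =1302
r113=1110001 pc4: +16 =1318
r114=1110010 pc4: +16 =1334
r115=1110011 pc5: +32 =1366
r116=1110100 pc4: +16 =1382
r117=1110101 pc5: +32 =1414
r118=1110110 pc5: +32 =1446
r119=1110111 pc6: +64 =1510
r120=1111000 pc4: +16 =1526
r121=1111001 pc5: +32 =1558
r122=1111010 pc5: +32 =1590
r123=1111011 pc6: +64 =1654
r124=1111100 pc5: +32 =1686
r125=1111101 pc6: +64 =1750
r126=1111110 pc6: +64 =1814
r127=1111111 pc7: +128 =1942
r128=10000000 pc1: +2 =1944
r129=10000001 pc2: +4 =1948
r130=10000010 pc2: +4 =1952
r131=10000011 pc3: +8 =1960
r132=10000100 pc2: +4 =1964
r133=10000101 pc3: +8 =1972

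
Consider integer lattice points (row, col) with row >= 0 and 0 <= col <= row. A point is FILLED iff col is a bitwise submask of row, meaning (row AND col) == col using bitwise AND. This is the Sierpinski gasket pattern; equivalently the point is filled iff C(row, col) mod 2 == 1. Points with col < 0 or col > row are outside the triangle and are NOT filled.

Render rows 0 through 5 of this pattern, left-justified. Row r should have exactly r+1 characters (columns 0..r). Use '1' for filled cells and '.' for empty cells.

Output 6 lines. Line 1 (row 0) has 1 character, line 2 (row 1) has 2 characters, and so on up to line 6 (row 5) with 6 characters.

r0=0: 1
r1=1: 11
r2=10: 1.1
r3=11: 1111
r4=100: 1...1
r5=101: 11..11

Answer: 1
11
1.1
1111
1...1
11..11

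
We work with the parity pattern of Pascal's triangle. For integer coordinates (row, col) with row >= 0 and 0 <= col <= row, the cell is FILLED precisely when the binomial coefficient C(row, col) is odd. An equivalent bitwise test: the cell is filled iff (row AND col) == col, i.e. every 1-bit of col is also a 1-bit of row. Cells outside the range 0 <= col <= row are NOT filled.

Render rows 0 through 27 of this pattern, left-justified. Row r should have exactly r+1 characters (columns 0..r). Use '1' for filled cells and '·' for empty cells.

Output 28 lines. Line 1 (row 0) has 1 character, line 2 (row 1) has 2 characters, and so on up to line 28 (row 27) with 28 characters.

Answer: 1
11
1·1
1111
1···1
11··11
1·1·1·1
11111111
1·······1
11······11
1·1·····1·1
1111····1111
1···1···1···1
11··11··11··11
1·1·1·1·1·1·1·1
1111111111111111
1···············1
11··············11
1·1·············1·1
1111············1111
1···1···········1···1
11··11··········11··11
1·1·1·1·········1·1·1·1
11111111········11111111
1·······1·······1·······1
11······11······11······11
1·1·····1·1·····1·1·····1·1
1111····1111····1111····1111

Derivation:
r0=0: 1
r1=1: 11
r2=10: 1·1
r3=11: 1111
r4=100: 1···1
r5=101: 11··11
r6=110: 1·1·1·1
r7=111: 11111111
r8=1000: 1·······1
r9=1001: 11······11
r10=1010: 1·1·····1·1
r11=1011: 1111····1111
r12=1100: 1···1···1···1
r13=1101: 11··11··11··11
r14=1110: 1·1·1·1·1·1·1·1
r15=1111: 1111111111111111
r16=10000: 1···············1
r17=10001: 11··············11
r18=10010: 1·1·············1·1
r19=10011: 1111············1111
r20=10100: 1···1···········1···1
r21=10101: 11··11··········11··11
r22=10110: 1·1·1·1·········1·1·1·1
r23=10111: 11111111········11111111
r24=11000: 1·······1·······1·······1
r25=11001: 11······11······11······11
r26=11010: 1·1·····1·1·····1·1·····1·1
r27=11011: 1111····1111····1111····1111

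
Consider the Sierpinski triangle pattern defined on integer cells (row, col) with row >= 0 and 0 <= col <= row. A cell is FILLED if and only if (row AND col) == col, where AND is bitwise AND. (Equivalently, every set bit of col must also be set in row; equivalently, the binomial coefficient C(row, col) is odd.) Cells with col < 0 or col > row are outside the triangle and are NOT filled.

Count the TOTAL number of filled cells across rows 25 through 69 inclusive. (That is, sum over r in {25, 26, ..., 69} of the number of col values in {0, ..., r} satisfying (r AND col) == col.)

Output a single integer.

r25=11001 pc3: +8 =8
r26=11010 pc3: +8 =16
r27=11011 pc4: +16 =32
r28=11100 pc3: +8 =40
r29=11101 pc4: +16 =56
r30=11110 pc4: +16 =72
r31=11111 pc5: +32 =104
r32=100000 pc1: +2 =106
r33=100001 pc2: +4 =110
r34=100010 pc2: +4 =114
r35=100011 pc3: +8 =122
r36=100100 pc2: +4 =126
r37=100101 pc3: +8 =134
r38=100110 pc3: +8 =142
r39=100111 pc4: +16 =158
r40=101000 pc2: +4 =162
r41=101001 pc3: +8 =170
r42=101010 pc3: +8 =178
r43=101011 pc4: +16 =194
r44=101100 pc3: +8 =202
r45=101101 pc4: +16 =218
r46=101110 pc4: +16 =234
r47=101111 pc5: +32 =266
r48=110000 pc2: +4 =270
r49=110001 pc3: +8 =278
r50=110010 pc3: +8 =286
r51=110011 pc4: +16 =302
r52=110100 pc3: +8 =310
r53=110101 pc4: +16 =326
r54=110110 pc4: +16 =342
r55=110111 pc5: +32 =374
r56=111000 pc3: +8 =382
r57=111001 pc4: +16 =398
r58=111010 pc4: +16 =414
r59=111011 pc5: +32 =446
r60=111100 pc4: +16 =462
r61=111101 pc5: +32 =494
r62=111110 pc5: +32 =526
r63=111111 pc6: +64 =590
r64=1000000 pc1: +2 =592
r65=1000001 pc2: +4 =596
r66=1000010 pc2: +4 =600
r67=1000011 pc3: +8 =608
r68=1000100 pc2: +4 =612
r69=1000101 pc3: +8 =620

Answer: 620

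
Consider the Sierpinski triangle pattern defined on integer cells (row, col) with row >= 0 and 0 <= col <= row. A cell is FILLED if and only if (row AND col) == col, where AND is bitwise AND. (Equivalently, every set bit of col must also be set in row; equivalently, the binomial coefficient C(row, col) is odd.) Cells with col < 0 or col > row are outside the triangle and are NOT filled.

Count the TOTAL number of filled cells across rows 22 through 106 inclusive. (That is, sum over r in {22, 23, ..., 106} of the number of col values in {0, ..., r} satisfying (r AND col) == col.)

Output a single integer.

r22=10110 pc3: +8 =8
r23=10111 pc4: +16 =24
r24=11000 pc2: +4 =28
r25=11001 pc3: +8 =36
r26=11010 pc3: +8 =44
r27=11011 pc4: +16 =60
r28=11100 pc3: +8 =68
r29=11101 pc4: +16 =84
r30=11110 pc4: +16 =100
r31=11111 pc5: +32 =132
r32=100000 pc1: +2 =134
r33=100001 pc2: +4 =138
r34=100010 pc2: +4 =142
r35=100011 pc3: +8 =150
r36=100100 pc2: +4 =154
r37=100101 pc3: +8 =162
r38=100110 pc3: +8 =170
r39=100111 pc4: +16 =186
r40=101000 pc2: +4 =190
r41=101001 pc3: +8 =198
r42=101010 pc3: +8 =206
r43=101011 pc4: +16 =222
r44=101100 pc3: +8 =230
r45=101101 pc4: +16 =246
r46=101110 pc4: +16 =262
r47=101111 pc5: +32 =294
r48=110000 pc2: +4 =298
r49=110001 pc3: +8 =306
r50=110010 pc3: +8 =314
r51=110011 pc4: +16 =330
r52=110100 pc3: +8 =338
r53=110101 pc4: +16 =354
r54=110110 pc4: +16 =370
r55=110111 pc5: +32 =402
r56=111000 pc3: +8 =410
r57=111001 pc4: +16 =426
r58=111010 pc4: +16 =442
r59=111011 pc5: +32 =474
r60=111100 pc4: +16 =490
r61=111101 pc5: +32 =522
r62=111110 pc5: +32 =554
r63=111111 pc6: +64 =618
r64=1000000 pc1: +2 =620
r65=1000001 pc2: +4 =624
r66=1000010 pc2: +4 =628
r67=1000011 pc3: +8 =636
r68=1000100 pc2: +4 =640
r69=1000101 pc3: +8 =648
r70=1000110 pc3: +8 =656
r71=1000111 pc4: +16 =672
r72=1001000 pc2: +4 =676
r73=1001001 pc3: +8 =684
r74=1001010 pc3: +8 =692
r75=1001011 pc4: +16 =708
r76=1001100 pc3: +8 =716
r77=1001101 pc4: +16 =732
r78=1001110 pc4: +16 =748
r79=1001111 pc5: +32 =780
r80=1010000 pc2: +4 =784
r81=1010001 pc3: +8 =792
r82=1010010 pc3: +8 =800
r83=1010011 pc4: +16 =816
r84=1010100 pc3: +8 =824
r85=1010101 pc4: +16 =840
r86=1010110 pc4: +16 =856
r87=1010111 pc5: +32 =888
r88=1011000 pc3: +8 =896
r89=1011001 pc4: +16 =912
r90=1011010 pc4: +16 =928
r91=1011011 pc5: +32 =960
r92=1011100 pc4: +16 =976
r93=1011101 pc5: +32 =1008
r94=1011110 pc5: +32 =1040
r95=1011111 pc6: +64 =1104
r96=1100000 pc2: +4 =1108
r97=1100001 pc3: +8 =1116
r98=1100010 pc3: +8 =1124
r99=1100011 pc4: +16 =1140
r100=1100100 pc3: +8 =1148
r101=1100101 pc4: +16 =1164
r102=1100110 pc4: +16 =1180
r103=1100111 pc5: +32 =1212
r104=1101000 pc3: +8 =1220
r105=1101001 pc4: +16 =1236
r106=1101010 pc4: +16 =1252

Answer: 1252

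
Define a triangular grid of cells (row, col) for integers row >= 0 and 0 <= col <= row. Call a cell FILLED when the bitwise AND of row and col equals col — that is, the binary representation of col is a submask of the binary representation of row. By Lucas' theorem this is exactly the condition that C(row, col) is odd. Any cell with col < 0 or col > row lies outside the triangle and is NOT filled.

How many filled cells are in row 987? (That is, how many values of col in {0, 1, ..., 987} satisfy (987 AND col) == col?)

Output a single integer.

987 in binary = 1111011011
popcount(987) = number of 1-bits in 1111011011 = 8
A col c satisfies (987 AND c) == c iff every set bit of c is also set in 987; each of the 8 set bits of 987 can independently be on or off in c.
count = 2^8 = 256

Answer: 256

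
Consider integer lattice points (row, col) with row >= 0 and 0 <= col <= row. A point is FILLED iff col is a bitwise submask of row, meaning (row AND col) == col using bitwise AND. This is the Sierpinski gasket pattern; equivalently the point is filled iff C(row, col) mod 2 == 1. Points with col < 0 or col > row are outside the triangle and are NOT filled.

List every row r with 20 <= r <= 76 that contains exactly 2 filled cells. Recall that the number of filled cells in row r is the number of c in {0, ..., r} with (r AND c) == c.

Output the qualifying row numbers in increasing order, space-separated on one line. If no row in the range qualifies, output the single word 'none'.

Row r has 2^popcount(r) filled cells, so we need popcount(r) = log2(2) = 1.
Scan r = 20..76 and keep those with exactly 1 one-bits:
r=20=10100 popcount=2 -> skip
r=21=10101 popcount=3 -> skip
r=22=10110 popcount=3 -> skip
r=23=10111 popcount=4 -> skip
r=24=11000 popcount=2 -> skip
r=25=11001 popcount=3 -> skip
r=26=11010 popcount=3 -> skip
r=27=11011 popcount=4 -> skip
r=28=11100 popcount=3 -> skip
r=29=11101 popcount=4 -> skip
r=30=11110 popcount=4 -> skip
r=31=11111 popcount=5 -> skip
r=32=100000 popcount=1 -> KEEP
r=33=100001 popcount=2 -> skip
r=34=100010 popcount=2 -> skip
r=35=100011 popcount=3 -> skip
r=36=100100 popcount=2 -> skip
r=37=100101 popcount=3 -> skip
r=38=100110 popcount=3 -> skip
r=39=100111 popcount=4 -> skip
r=40=101000 popcount=2 -> skip
r=41=101001 popcount=3 -> skip
r=42=101010 popcount=3 -> skip
r=43=101011 popcount=4 -> skip
r=44=101100 popcount=3 -> skip
r=45=101101 popcount=4 -> skip
r=46=101110 popcount=4 -> skip
r=47=101111 popcount=5 -> skip
r=48=110000 popcount=2 -> skip
r=49=110001 popcount=3 -> skip
r=50=110010 popcount=3 -> skip
r=51=110011 popcount=4 -> skip
r=52=110100 popcount=3 -> skip
r=53=110101 popcount=4 -> skip
r=54=110110 popcount=4 -> skip
r=55=110111 popcount=5 -> skip
r=56=111000 popcount=3 -> skip
r=57=111001 popcount=4 -> skip
r=58=111010 popcount=4 -> skip
r=59=111011 popcount=5 -> skip
r=60=111100 popcount=4 -> skip
r=61=111101 popcount=5 -> skip
r=62=111110 popcount=5 -> skip
r=63=111111 popcount=6 -> skip
r=64=1000000 popcount=1 -> KEEP
r=65=1000001 popcount=2 -> skip
r=66=1000010 popcount=2 -> skip
r=67=1000011 popcount=3 -> skip
r=68=1000100 popcount=2 -> skip
r=69=1000101 popcount=3 -> skip
r=70=1000110 popcount=3 -> skip
r=71=1000111 popcount=4 -> skip
r=72=1001000 popcount=2 -> skip
r=73=1001001 popcount=3 -> skip
r=74=1001010 popcount=3 -> skip
r=75=1001011 popcount=4 -> skip
r=76=1001100 popcount=3 -> skip
Kept rows: 32 64

Answer: 32 64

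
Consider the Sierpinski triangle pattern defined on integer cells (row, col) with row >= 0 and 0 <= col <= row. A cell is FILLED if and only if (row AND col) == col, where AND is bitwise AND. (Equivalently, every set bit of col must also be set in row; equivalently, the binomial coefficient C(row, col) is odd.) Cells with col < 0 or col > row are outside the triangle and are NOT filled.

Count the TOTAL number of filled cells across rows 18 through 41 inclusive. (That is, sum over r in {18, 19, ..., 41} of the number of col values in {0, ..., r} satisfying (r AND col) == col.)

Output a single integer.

r18=10010 pc2: +4 =4
r19=10011 pc3: +8 =12
r20=10100 pc2: +4 =16
r21=10101 pc3: +8 =24
r22=10110 pc3: +8 =32
r23=10111 pc4: +16 =48
r24=11000 pc2: +4 =52
r25=11001 pc3: +8 =60
r26=11010 pc3: +8 =68
r27=11011 pc4: +16 =84
r28=11100 pc3: +8 =92
r29=11101 pc4: +16 =108
r30=11110 pc4: +16 =124
r31=11111 pc5: +32 =156
r32=100000 pc1: +2 =158
r33=100001 pc2: +4 =162
r34=100010 pc2: +4 =166
r35=100011 pc3: +8 =174
r36=100100 pc2: +4 =178
r37=100101 pc3: +8 =186
r38=100110 pc3: +8 =194
r39=100111 pc4: +16 =210
r40=101000 pc2: +4 =214
r41=101001 pc3: +8 =222

Answer: 222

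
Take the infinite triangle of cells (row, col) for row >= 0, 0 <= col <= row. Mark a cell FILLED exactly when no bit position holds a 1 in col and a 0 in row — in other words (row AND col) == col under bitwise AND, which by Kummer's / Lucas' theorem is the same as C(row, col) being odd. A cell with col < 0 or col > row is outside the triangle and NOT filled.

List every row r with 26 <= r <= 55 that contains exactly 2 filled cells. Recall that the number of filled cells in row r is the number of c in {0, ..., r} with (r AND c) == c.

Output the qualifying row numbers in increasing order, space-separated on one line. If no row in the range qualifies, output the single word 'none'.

Row r has 2^popcount(r) filled cells, so we need popcount(r) = log2(2) = 1.
Scan r = 26..55 and keep those with exactly 1 one-bits:
r=26=11010 popcount=3 -> skip
r=27=11011 popcount=4 -> skip
r=28=11100 popcount=3 -> skip
r=29=11101 popcount=4 -> skip
r=30=11110 popcount=4 -> skip
r=31=11111 popcount=5 -> skip
r=32=100000 popcount=1 -> KEEP
r=33=100001 popcount=2 -> skip
r=34=100010 popcount=2 -> skip
r=35=100011 popcount=3 -> skip
r=36=100100 popcount=2 -> skip
r=37=100101 popcount=3 -> skip
r=38=100110 popcount=3 -> skip
r=39=100111 popcount=4 -> skip
r=40=101000 popcount=2 -> skip
r=41=101001 popcount=3 -> skip
r=42=101010 popcount=3 -> skip
r=43=101011 popcount=4 -> skip
r=44=101100 popcount=3 -> skip
r=45=101101 popcount=4 -> skip
r=46=101110 popcount=4 -> skip
r=47=101111 popcount=5 -> skip
r=48=110000 popcount=2 -> skip
r=49=110001 popcount=3 -> skip
r=50=110010 popcount=3 -> skip
r=51=110011 popcount=4 -> skip
r=52=110100 popcount=3 -> skip
r=53=110101 popcount=4 -> skip
r=54=110110 popcount=4 -> skip
r=55=110111 popcount=5 -> skip
Kept rows: 32

Answer: 32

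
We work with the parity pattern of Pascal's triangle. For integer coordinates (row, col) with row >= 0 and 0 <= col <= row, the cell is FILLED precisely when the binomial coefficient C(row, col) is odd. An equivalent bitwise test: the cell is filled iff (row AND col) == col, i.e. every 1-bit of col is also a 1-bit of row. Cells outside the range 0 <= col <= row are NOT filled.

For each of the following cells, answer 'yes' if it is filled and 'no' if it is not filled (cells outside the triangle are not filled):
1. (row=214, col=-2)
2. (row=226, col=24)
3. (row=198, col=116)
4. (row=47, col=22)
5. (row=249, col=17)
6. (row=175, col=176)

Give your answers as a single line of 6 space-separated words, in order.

Answer: no no no no yes no

Derivation:
(214,-2): col outside [0, 214] -> not filled
(226,24): row=0b11100010, col=0b11000, row AND col = 0b0 = 0; 0 != 24 -> empty
(198,116): row=0b11000110, col=0b1110100, row AND col = 0b1000100 = 68; 68 != 116 -> empty
(47,22): row=0b101111, col=0b10110, row AND col = 0b110 = 6; 6 != 22 -> empty
(249,17): row=0b11111001, col=0b10001, row AND col = 0b10001 = 17; 17 == 17 -> filled
(175,176): col outside [0, 175] -> not filled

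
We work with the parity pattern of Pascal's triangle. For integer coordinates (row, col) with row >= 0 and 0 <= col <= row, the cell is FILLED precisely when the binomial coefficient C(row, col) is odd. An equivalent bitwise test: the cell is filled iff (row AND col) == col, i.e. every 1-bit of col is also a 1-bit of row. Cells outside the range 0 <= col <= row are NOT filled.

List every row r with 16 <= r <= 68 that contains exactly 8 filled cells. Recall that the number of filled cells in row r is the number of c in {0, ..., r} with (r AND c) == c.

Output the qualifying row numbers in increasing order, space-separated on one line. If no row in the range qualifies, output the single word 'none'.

Row r has 2^popcount(r) filled cells, so we need popcount(r) = log2(8) = 3.
Scan r = 16..68 and keep those with exactly 3 one-bits:
r=16=10000 popcount=1 -> skip
r=17=10001 popcount=2 -> skip
r=18=10010 popcount=2 -> skip
r=19=10011 popcount=3 -> KEEP
r=20=10100 popcount=2 -> skip
r=21=10101 popcount=3 -> KEEP
r=22=10110 popcount=3 -> KEEP
r=23=10111 popcount=4 -> skip
r=24=11000 popcount=2 -> skip
r=25=11001 popcount=3 -> KEEP
r=26=11010 popcount=3 -> KEEP
r=27=11011 popcount=4 -> skip
r=28=11100 popcount=3 -> KEEP
r=29=11101 popcount=4 -> skip
r=30=11110 popcount=4 -> skip
r=31=11111 popcount=5 -> skip
r=32=100000 popcount=1 -> skip
r=33=100001 popcount=2 -> skip
r=34=100010 popcount=2 -> skip
r=35=100011 popcount=3 -> KEEP
r=36=100100 popcount=2 -> skip
r=37=100101 popcount=3 -> KEEP
r=38=100110 popcount=3 -> KEEP
r=39=100111 popcount=4 -> skip
r=40=101000 popcount=2 -> skip
r=41=101001 popcount=3 -> KEEP
r=42=101010 popcount=3 -> KEEP
r=43=101011 popcount=4 -> skip
r=44=101100 popcount=3 -> KEEP
r=45=101101 popcount=4 -> skip
r=46=101110 popcount=4 -> skip
r=47=101111 popcount=5 -> skip
r=48=110000 popcount=2 -> skip
r=49=110001 popcount=3 -> KEEP
r=50=110010 popcount=3 -> KEEP
r=51=110011 popcount=4 -> skip
r=52=110100 popcount=3 -> KEEP
r=53=110101 popcount=4 -> skip
r=54=110110 popcount=4 -> skip
r=55=110111 popcount=5 -> skip
r=56=111000 popcount=3 -> KEEP
r=57=111001 popcount=4 -> skip
r=58=111010 popcount=4 -> skip
r=59=111011 popcount=5 -> skip
r=60=111100 popcount=4 -> skip
r=61=111101 popcount=5 -> skip
r=62=111110 popcount=5 -> skip
r=63=111111 popcount=6 -> skip
r=64=1000000 popcount=1 -> skip
r=65=1000001 popcount=2 -> skip
r=66=1000010 popcount=2 -> skip
r=67=1000011 popcount=3 -> KEEP
r=68=1000100 popcount=2 -> skip
Kept rows: 19 21 22 25 26 28 35 37 38 41 42 44 49 50 52 56 67

Answer: 19 21 22 25 26 28 35 37 38 41 42 44 49 50 52 56 67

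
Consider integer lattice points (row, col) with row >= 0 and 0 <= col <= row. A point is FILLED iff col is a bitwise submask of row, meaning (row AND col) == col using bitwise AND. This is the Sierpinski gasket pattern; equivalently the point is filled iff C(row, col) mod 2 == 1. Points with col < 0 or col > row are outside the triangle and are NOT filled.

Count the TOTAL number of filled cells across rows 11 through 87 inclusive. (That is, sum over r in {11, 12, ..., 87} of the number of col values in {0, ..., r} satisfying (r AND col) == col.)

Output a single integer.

r11=1011 pc3: +8 =8
r12=1100 pc2: +4 =12
r13=1101 pc3: +8 =20
r14=1110 pc3: +8 =28
r15=1111 pc4: +16 =44
r16=10000 pc1: +2 =46
r17=10001 pc2: +4 =50
r18=10010 pc2: +4 =54
r19=10011 pc3: +8 =62
r20=10100 pc2: +4 =66
r21=10101 pc3: +8 =74
r22=10110 pc3: +8 =82
r23=10111 pc4: +16 =98
r24=11000 pc2: +4 =102
r25=11001 pc3: +8 =110
r26=11010 pc3: +8 =118
r27=11011 pc4: +16 =134
r28=11100 pc3: +8 =142
r29=11101 pc4: +16 =158
r30=11110 pc4: +16 =174
r31=11111 pc5: +32 =206
r32=100000 pc1: +2 =208
r33=100001 pc2: +4 =212
r34=100010 pc2: +4 =216
r35=100011 pc3: +8 =224
r36=100100 pc2: +4 =228
r37=100101 pc3: +8 =236
r38=100110 pc3: +8 =244
r39=100111 pc4: +16 =260
r40=101000 pc2: +4 =264
r41=101001 pc3: +8 =272
r42=101010 pc3: +8 =280
r43=101011 pc4: +16 =296
r44=101100 pc3: +8 =304
r45=101101 pc4: +16 =320
r46=101110 pc4: +16 =336
r47=101111 pc5: +32 =368
r48=110000 pc2: +4 =372
r49=110001 pc3: +8 =380
r50=110010 pc3: +8 =388
r51=110011 pc4: +16 =404
r52=110100 pc3: +8 =412
r53=110101 pc4: +16 =428
r54=110110 pc4: +16 =444
r55=110111 pc5: +32 =476
r56=111000 pc3: +8 =484
r57=111001 pc4: +16 =500
r58=111010 pc4: +16 =516
r59=111011 pc5: +32 =548
r60=111100 pc4: +16 =564
r61=111101 pc5: +32 =596
r62=111110 pc5: +32 =628
r63=111111 pc6: +64 =692
r64=1000000 pc1: +2 =694
r65=1000001 pc2: +4 =698
r66=1000010 pc2: +4 =702
r67=1000011 pc3: +8 =710
r68=1000100 pc2: +4 =714
r69=1000101 pc3: +8 =722
r70=1000110 pc3: +8 =730
r71=1000111 pc4: +16 =746
r72=1001000 pc2: +4 =750
r73=1001001 pc3: +8 =758
r74=1001010 pc3: +8 =766
r75=1001011 pc4: +16 =782
r76=1001100 pc3: +8 =790
r77=1001101 pc4: +16 =806
r78=1001110 pc4: +16 =822
r79=1001111 pc5: +32 =854
r80=1010000 pc2: +4 =858
r81=1010001 pc3: +8 =866
r82=1010010 pc3: +8 =874
r83=1010011 pc4: +16 =890
r84=1010100 pc3: +8 =898
r85=1010101 pc4: +16 =914
r86=1010110 pc4: +16 =930
r87=1010111 pc5: +32 =962

Answer: 962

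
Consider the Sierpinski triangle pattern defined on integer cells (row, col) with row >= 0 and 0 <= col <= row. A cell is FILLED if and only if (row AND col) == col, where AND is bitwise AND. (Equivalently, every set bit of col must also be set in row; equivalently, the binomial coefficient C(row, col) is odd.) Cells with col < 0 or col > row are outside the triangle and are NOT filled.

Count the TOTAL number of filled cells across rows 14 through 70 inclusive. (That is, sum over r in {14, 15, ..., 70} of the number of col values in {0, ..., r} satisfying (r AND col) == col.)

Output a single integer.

r14=1110 pc3: +8 =8
r15=1111 pc4: +16 =24
r16=10000 pc1: +2 =26
r17=10001 pc2: +4 =30
r18=10010 pc2: +4 =34
r19=10011 pc3: +8 =42
r20=10100 pc2: +4 =46
r21=10101 pc3: +8 =54
r22=10110 pc3: +8 =62
r23=10111 pc4: +16 =78
r24=11000 pc2: +4 =82
r25=11001 pc3: +8 =90
r26=11010 pc3: +8 =98
r27=11011 pc4: +16 =114
r28=11100 pc3: +8 =122
r29=11101 pc4: +16 =138
r30=11110 pc4: +16 =154
r31=11111 pc5: +32 =186
r32=100000 pc1: +2 =188
r33=100001 pc2: +4 =192
r34=100010 pc2: +4 =196
r35=100011 pc3: +8 =204
r36=100100 pc2: +4 =208
r37=100101 pc3: +8 =216
r38=100110 pc3: +8 =224
r39=100111 pc4: +16 =240
r40=101000 pc2: +4 =244
r41=101001 pc3: +8 =252
r42=101010 pc3: +8 =260
r43=101011 pc4: +16 =276
r44=101100 pc3: +8 =284
r45=101101 pc4: +16 =300
r46=101110 pc4: +16 =316
r47=101111 pc5: +32 =348
r48=110000 pc2: +4 =352
r49=110001 pc3: +8 =360
r50=110010 pc3: +8 =368
r51=110011 pc4: +16 =384
r52=110100 pc3: +8 =392
r53=110101 pc4: +16 =408
r54=110110 pc4: +16 =424
r55=110111 pc5: +32 =456
r56=111000 pc3: +8 =464
r57=111001 pc4: +16 =480
r58=111010 pc4: +16 =496
r59=111011 pc5: +32 =528
r60=111100 pc4: +16 =544
r61=111101 pc5: +32 =576
r62=111110 pc5: +32 =608
r63=111111 pc6: +64 =672
r64=1000000 pc1: +2 =674
r65=1000001 pc2: +4 =678
r66=1000010 pc2: +4 =682
r67=1000011 pc3: +8 =690
r68=1000100 pc2: +4 =694
r69=1000101 pc3: +8 =702
r70=1000110 pc3: +8 =710

Answer: 710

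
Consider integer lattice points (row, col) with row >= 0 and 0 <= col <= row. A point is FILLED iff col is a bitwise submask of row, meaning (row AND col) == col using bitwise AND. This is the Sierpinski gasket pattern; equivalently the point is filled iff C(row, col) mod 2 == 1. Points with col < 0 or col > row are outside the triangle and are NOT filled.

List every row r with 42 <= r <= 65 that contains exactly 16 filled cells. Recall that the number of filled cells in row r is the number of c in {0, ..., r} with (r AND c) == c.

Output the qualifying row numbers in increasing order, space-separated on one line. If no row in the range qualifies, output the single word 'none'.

Row r has 2^popcount(r) filled cells, so we need popcount(r) = log2(16) = 4.
Scan r = 42..65 and keep those with exactly 4 one-bits:
r=42=101010 popcount=3 -> skip
r=43=101011 popcount=4 -> KEEP
r=44=101100 popcount=3 -> skip
r=45=101101 popcount=4 -> KEEP
r=46=101110 popcount=4 -> KEEP
r=47=101111 popcount=5 -> skip
r=48=110000 popcount=2 -> skip
r=49=110001 popcount=3 -> skip
r=50=110010 popcount=3 -> skip
r=51=110011 popcount=4 -> KEEP
r=52=110100 popcount=3 -> skip
r=53=110101 popcount=4 -> KEEP
r=54=110110 popcount=4 -> KEEP
r=55=110111 popcount=5 -> skip
r=56=111000 popcount=3 -> skip
r=57=111001 popcount=4 -> KEEP
r=58=111010 popcount=4 -> KEEP
r=59=111011 popcount=5 -> skip
r=60=111100 popcount=4 -> KEEP
r=61=111101 popcount=5 -> skip
r=62=111110 popcount=5 -> skip
r=63=111111 popcount=6 -> skip
r=64=1000000 popcount=1 -> skip
r=65=1000001 popcount=2 -> skip
Kept rows: 43 45 46 51 53 54 57 58 60

Answer: 43 45 46 51 53 54 57 58 60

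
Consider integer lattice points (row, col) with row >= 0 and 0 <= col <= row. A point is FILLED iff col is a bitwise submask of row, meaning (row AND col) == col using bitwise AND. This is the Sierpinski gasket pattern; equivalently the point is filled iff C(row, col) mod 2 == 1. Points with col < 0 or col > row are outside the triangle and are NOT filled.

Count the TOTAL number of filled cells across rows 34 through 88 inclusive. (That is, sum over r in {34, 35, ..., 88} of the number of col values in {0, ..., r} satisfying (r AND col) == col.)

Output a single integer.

r34=100010 pc2: +4 =4
r35=100011 pc3: +8 =12
r36=100100 pc2: +4 =16
r37=100101 pc3: +8 =24
r38=100110 pc3: +8 =32
r39=100111 pc4: +16 =48
r40=101000 pc2: +4 =52
r41=101001 pc3: +8 =60
r42=101010 pc3: +8 =68
r43=101011 pc4: +16 =84
r44=101100 pc3: +8 =92
r45=101101 pc4: +16 =108
r46=101110 pc4: +16 =124
r47=101111 pc5: +32 =156
r48=110000 pc2: +4 =160
r49=110001 pc3: +8 =168
r50=110010 pc3: +8 =176
r51=110011 pc4: +16 =192
r52=110100 pc3: +8 =200
r53=110101 pc4: +16 =216
r54=110110 pc4: +16 =232
r55=110111 pc5: +32 =264
r56=111000 pc3: +8 =272
r57=111001 pc4: +16 =288
r58=111010 pc4: +16 =304
r59=111011 pc5: +32 =336
r60=111100 pc4: +16 =352
r61=111101 pc5: +32 =384
r62=111110 pc5: +32 =416
r63=111111 pc6: +64 =480
r64=1000000 pc1: +2 =482
r65=1000001 pc2: +4 =486
r66=1000010 pc2: +4 =490
r67=1000011 pc3: +8 =498
r68=1000100 pc2: +4 =502
r69=1000101 pc3: +8 =510
r70=1000110 pc3: +8 =518
r71=1000111 pc4: +16 =534
r72=1001000 pc2: +4 =538
r73=1001001 pc3: +8 =546
r74=1001010 pc3: +8 =554
r75=1001011 pc4: +16 =570
r76=1001100 pc3: +8 =578
r77=1001101 pc4: +16 =594
r78=1001110 pc4: +16 =610
r79=1001111 pc5: +32 =642
r80=1010000 pc2: +4 =646
r81=1010001 pc3: +8 =654
r82=1010010 pc3: +8 =662
r83=1010011 pc4: +16 =678
r84=1010100 pc3: +8 =686
r85=1010101 pc4: +16 =702
r86=1010110 pc4: +16 =718
r87=1010111 pc5: +32 =750
r88=1011000 pc3: +8 =758

Answer: 758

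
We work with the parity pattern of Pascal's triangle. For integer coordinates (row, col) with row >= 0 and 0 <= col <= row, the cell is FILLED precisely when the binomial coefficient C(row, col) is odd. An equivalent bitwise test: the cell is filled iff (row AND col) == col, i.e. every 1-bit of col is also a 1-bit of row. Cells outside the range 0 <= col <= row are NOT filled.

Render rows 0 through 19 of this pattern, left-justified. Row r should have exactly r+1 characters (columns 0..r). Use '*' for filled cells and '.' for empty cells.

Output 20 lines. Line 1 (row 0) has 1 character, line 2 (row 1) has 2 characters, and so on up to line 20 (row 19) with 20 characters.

r0=0: *
r1=1: **
r2=10: *.*
r3=11: ****
r4=100: *...*
r5=101: **..**
r6=110: *.*.*.*
r7=111: ********
r8=1000: *.......*
r9=1001: **......**
r10=1010: *.*.....*.*
r11=1011: ****....****
r12=1100: *...*...*...*
r13=1101: **..**..**..**
r14=1110: *.*.*.*.*.*.*.*
r15=1111: ****************
r16=10000: *...............*
r17=10001: **..............**
r18=10010: *.*.............*.*
r19=10011: ****............****

Answer: *
**
*.*
****
*...*
**..**
*.*.*.*
********
*.......*
**......**
*.*.....*.*
****....****
*...*...*...*
**..**..**..**
*.*.*.*.*.*.*.*
****************
*...............*
**..............**
*.*.............*.*
****............****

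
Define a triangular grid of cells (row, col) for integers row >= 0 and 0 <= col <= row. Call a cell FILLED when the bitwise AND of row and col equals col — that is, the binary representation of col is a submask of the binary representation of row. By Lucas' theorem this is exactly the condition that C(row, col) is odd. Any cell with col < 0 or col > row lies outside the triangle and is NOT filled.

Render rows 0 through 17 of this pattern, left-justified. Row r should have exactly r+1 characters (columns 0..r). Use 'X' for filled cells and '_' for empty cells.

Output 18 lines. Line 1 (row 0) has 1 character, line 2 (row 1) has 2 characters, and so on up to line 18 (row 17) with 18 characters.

Answer: X
XX
X_X
XXXX
X___X
XX__XX
X_X_X_X
XXXXXXXX
X_______X
XX______XX
X_X_____X_X
XXXX____XXXX
X___X___X___X
XX__XX__XX__XX
X_X_X_X_X_X_X_X
XXXXXXXXXXXXXXXX
X_______________X
XX______________XX

Derivation:
r0=0: X
r1=1: XX
r2=10: X_X
r3=11: XXXX
r4=100: X___X
r5=101: XX__XX
r6=110: X_X_X_X
r7=111: XXXXXXXX
r8=1000: X_______X
r9=1001: XX______XX
r10=1010: X_X_____X_X
r11=1011: XXXX____XXXX
r12=1100: X___X___X___X
r13=1101: XX__XX__XX__XX
r14=1110: X_X_X_X_X_X_X_X
r15=1111: XXXXXXXXXXXXXXXX
r16=10000: X_______________X
r17=10001: XX______________XX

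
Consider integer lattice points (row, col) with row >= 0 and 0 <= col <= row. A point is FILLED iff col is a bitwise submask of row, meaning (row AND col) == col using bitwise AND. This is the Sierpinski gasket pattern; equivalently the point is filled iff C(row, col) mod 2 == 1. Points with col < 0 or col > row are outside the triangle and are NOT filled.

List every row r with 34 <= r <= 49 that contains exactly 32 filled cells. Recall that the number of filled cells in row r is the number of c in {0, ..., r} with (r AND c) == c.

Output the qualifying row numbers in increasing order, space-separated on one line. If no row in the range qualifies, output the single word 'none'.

Row r has 2^popcount(r) filled cells, so we need popcount(r) = log2(32) = 5.
Scan r = 34..49 and keep those with exactly 5 one-bits:
r=34=100010 popcount=2 -> skip
r=35=100011 popcount=3 -> skip
r=36=100100 popcount=2 -> skip
r=37=100101 popcount=3 -> skip
r=38=100110 popcount=3 -> skip
r=39=100111 popcount=4 -> skip
r=40=101000 popcount=2 -> skip
r=41=101001 popcount=3 -> skip
r=42=101010 popcount=3 -> skip
r=43=101011 popcount=4 -> skip
r=44=101100 popcount=3 -> skip
r=45=101101 popcount=4 -> skip
r=46=101110 popcount=4 -> skip
r=47=101111 popcount=5 -> KEEP
r=48=110000 popcount=2 -> skip
r=49=110001 popcount=3 -> skip
Kept rows: 47

Answer: 47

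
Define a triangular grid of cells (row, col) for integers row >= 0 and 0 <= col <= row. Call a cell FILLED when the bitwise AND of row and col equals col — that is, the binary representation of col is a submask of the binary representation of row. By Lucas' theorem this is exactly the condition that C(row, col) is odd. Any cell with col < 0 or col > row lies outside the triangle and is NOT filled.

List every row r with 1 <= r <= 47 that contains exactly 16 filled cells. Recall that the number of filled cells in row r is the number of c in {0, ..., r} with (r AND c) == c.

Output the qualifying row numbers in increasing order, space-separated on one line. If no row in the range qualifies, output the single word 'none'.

Answer: 15 23 27 29 30 39 43 45 46

Derivation:
Row r has 2^popcount(r) filled cells, so we need popcount(r) = log2(16) = 4.
Scan r = 1..47 and keep those with exactly 4 one-bits:
r=1=1 popcount=1 -> skip
r=2=10 popcount=1 -> skip
r=3=11 popcount=2 -> skip
r=4=100 popcount=1 -> skip
r=5=101 popcount=2 -> skip
r=6=110 popcount=2 -> skip
r=7=111 popcount=3 -> skip
r=8=1000 popcount=1 -> skip
r=9=1001 popcount=2 -> skip
r=10=1010 popcount=2 -> skip
r=11=1011 popcount=3 -> skip
r=12=1100 popcount=2 -> skip
r=13=1101 popcount=3 -> skip
r=14=1110 popcount=3 -> skip
r=15=1111 popcount=4 -> KEEP
r=16=10000 popcount=1 -> skip
r=17=10001 popcount=2 -> skip
r=18=10010 popcount=2 -> skip
r=19=10011 popcount=3 -> skip
r=20=10100 popcount=2 -> skip
r=21=10101 popcount=3 -> skip
r=22=10110 popcount=3 -> skip
r=23=10111 popcount=4 -> KEEP
r=24=11000 popcount=2 -> skip
r=25=11001 popcount=3 -> skip
r=26=11010 popcount=3 -> skip
r=27=11011 popcount=4 -> KEEP
r=28=11100 popcount=3 -> skip
r=29=11101 popcount=4 -> KEEP
r=30=11110 popcount=4 -> KEEP
r=31=11111 popcount=5 -> skip
r=32=100000 popcount=1 -> skip
r=33=100001 popcount=2 -> skip
r=34=100010 popcount=2 -> skip
r=35=100011 popcount=3 -> skip
r=36=100100 popcount=2 -> skip
r=37=100101 popcount=3 -> skip
r=38=100110 popcount=3 -> skip
r=39=100111 popcount=4 -> KEEP
r=40=101000 popcount=2 -> skip
r=41=101001 popcount=3 -> skip
r=42=101010 popcount=3 -> skip
r=43=101011 popcount=4 -> KEEP
r=44=101100 popcount=3 -> skip
r=45=101101 popcount=4 -> KEEP
r=46=101110 popcount=4 -> KEEP
r=47=101111 popcount=5 -> skip
Kept rows: 15 23 27 29 30 39 43 45 46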